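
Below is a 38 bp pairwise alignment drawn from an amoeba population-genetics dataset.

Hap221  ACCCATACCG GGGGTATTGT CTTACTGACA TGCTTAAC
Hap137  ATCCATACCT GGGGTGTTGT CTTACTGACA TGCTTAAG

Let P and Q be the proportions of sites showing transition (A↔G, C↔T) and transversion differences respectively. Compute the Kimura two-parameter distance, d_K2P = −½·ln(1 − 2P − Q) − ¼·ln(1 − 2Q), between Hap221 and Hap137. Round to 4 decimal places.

The sequences differ at positions 2 (C/T, transition), 10 (G/T, transversion), 16 (A/G, transition), 38 (C/G, transversion).
Of the 4 differences, 2 transitions and 2 transversions over 38 sites: P = 2/38 = 0.052632, Q = 2/38 = 0.052632.
d = −0.5·ln(0.842104) − 0.25·ln(0.894736) = −0.5·(-0.171852) − 0.25·(-0.111227) = 0.1137.

0.1137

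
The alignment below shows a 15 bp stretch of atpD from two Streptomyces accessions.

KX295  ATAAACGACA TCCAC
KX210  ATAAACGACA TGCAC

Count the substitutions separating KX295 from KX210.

1

The sequences differ at position 12 (C/G).
That gives 1 mismatch out of 15 aligned sites, so the Hamming distance is 1.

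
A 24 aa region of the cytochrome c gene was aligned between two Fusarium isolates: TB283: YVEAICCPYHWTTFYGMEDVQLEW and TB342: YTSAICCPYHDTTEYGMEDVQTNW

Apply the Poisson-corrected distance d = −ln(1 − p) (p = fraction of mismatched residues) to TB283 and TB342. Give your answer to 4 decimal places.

0.2877

Mismatches occur at site 2 (V→T), site 3 (E→S), site 11 (W→D), site 14 (F→E), site 22 (L→T), site 23 (E→N).
p = 6/24 = 0.250000.
d = −ln(1 − 0.250000) = −ln(0.750000) = 0.2877.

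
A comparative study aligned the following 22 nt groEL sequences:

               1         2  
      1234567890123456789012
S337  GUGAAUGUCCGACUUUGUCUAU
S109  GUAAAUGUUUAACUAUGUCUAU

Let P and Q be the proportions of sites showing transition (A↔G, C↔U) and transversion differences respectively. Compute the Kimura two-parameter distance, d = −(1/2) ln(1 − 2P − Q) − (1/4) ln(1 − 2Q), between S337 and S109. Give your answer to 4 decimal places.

Differing sites — 3:G/A (Ti); 9:C/U (Ti); 10:C/U (Ti); 11:G/A (Ti); 15:U/A (Tv).
Of the 5 differences, 4 transitions and 1 transversion over 22 sites: P = 4/22 = 0.181818, Q = 1/22 = 0.045455.
d = −0.5·ln(0.590909) − 0.25·ln(0.909090) = −0.5·(-0.526093) − 0.25·(-0.095311) = 0.2869.

0.2869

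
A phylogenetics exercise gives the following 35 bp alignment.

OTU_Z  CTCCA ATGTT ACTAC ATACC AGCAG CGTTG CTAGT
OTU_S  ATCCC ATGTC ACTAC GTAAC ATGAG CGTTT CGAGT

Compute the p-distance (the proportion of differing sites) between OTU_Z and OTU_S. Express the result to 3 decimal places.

The sequences differ at positions 1 (C/A), 5 (A/C), 10 (T/C), 16 (A/G), 19 (C/A), 22 (G/T), 23 (C/G), 30 (G/T), 32 (T/G).
There are 9 differences over 35 sites, so p = 9/35 = 0.257.

0.257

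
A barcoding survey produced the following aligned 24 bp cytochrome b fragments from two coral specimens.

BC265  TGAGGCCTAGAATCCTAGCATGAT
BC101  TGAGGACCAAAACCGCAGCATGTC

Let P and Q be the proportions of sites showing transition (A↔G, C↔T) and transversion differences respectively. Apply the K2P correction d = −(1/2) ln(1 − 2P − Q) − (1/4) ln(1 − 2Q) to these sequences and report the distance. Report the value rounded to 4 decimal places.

The sequences differ at positions 6 (C/A, transversion), 8 (T/C, transition), 10 (G/A, transition), 13 (T/C, transition), 15 (C/G, transversion), 16 (T/C, transition), 23 (A/T, transversion), 24 (T/C, transition).
Of the 8 differences, 5 transitions and 3 transversions over 24 sites: P = 5/24 = 0.208333, Q = 3/24 = 0.125000.
d = −0.5·ln(0.458334) − 0.25·ln(0.750000) = −0.5·(-0.780157) − 0.25·(-0.287682) = 0.4620.

0.4620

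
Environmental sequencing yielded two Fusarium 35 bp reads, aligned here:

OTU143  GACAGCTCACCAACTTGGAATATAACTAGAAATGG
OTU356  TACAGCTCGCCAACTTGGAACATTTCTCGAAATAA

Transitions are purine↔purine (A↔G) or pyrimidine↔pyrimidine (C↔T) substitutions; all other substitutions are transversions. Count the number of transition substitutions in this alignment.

Differing sites — 1:G/T (Tv); 9:A/G (Ti); 21:T/C (Ti); 24:A/T (Tv); 25:A/T (Tv); 28:A/C (Tv); 34:G/A (Ti); 35:G/A (Ti).
Of the 8 differences, 4 transitions and 4 transversions, so the answer is 4.

4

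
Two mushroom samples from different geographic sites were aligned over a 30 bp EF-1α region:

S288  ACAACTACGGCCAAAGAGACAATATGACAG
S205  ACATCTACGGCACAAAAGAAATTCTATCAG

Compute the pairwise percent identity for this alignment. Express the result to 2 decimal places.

70.00%

Mismatches occur at site 4 (A↔T), site 12 (C↔A), site 13 (A↔C), site 16 (G↔A), site 20 (C↔A), site 22 (A↔T), site 24 (A↔C), site 26 (G↔A), site 27 (A↔T).
21 of the 30 sites match, so the percent identity is 21/30 × 100 = 70.00%.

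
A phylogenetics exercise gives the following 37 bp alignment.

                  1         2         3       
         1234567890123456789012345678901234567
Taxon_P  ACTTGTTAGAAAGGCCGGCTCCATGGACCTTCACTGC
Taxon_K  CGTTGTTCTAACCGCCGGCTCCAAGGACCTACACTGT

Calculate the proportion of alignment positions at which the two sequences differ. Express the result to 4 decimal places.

Mismatches occur at site 1 (A↔C), site 2 (C↔G), site 8 (A↔C), site 9 (G↔T), site 12 (A↔C), site 13 (G↔C), site 24 (T↔A), site 31 (T↔A), site 37 (C↔T).
There are 9 differences over 37 sites, so p = 9/37 = 0.2432.

0.2432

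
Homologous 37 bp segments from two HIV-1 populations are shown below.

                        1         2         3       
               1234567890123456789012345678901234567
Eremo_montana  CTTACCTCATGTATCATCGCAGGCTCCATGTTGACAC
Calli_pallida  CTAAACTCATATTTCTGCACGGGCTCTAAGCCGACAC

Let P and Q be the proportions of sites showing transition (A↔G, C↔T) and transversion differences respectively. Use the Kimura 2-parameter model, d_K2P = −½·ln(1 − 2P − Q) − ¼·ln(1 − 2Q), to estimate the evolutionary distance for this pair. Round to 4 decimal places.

0.4312

Differing sites — 3:T/A (Tv); 5:C/A (Tv); 11:G/A (Ti); 13:A/T (Tv); 16:A/T (Tv); 17:T/G (Tv); 19:G/A (Ti); 21:A/G (Ti); 27:C/T (Ti); 29:T/A (Tv); 31:T/C (Ti); 32:T/C (Ti).
Of the 12 differences, 6 transitions and 6 transversions over 37 sites: P = 6/37 = 0.162162, Q = 6/37 = 0.162162.
d = −0.5·ln(0.513514) − 0.25·ln(0.675676) = −0.5·(-0.666478) − 0.25·(-0.392042) = 0.4312.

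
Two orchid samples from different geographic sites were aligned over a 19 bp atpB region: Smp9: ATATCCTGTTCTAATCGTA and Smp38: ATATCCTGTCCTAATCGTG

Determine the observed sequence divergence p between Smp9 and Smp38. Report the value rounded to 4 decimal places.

The sequences differ at positions 10 (T/C), 19 (A/G).
There are 2 differences over 19 sites, so p = 2/19 = 0.1053.

0.1053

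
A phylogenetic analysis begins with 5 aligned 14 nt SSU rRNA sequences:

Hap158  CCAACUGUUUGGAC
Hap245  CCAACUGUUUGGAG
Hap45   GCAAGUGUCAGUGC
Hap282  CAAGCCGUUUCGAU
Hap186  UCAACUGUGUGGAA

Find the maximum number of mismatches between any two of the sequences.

Pairwise Hamming distances:
  Hap158 vs Hap245: 1
  Hap158 vs Hap45: 6
  Hap158 vs Hap282: 5
  Hap158 vs Hap186: 3
  Hap245 vs Hap45: 7
  Hap245 vs Hap282: 5
  Hap245 vs Hap186: 3
  Hap45 vs Hap282: 11
  Hap45 vs Hap186: 7
  Hap282 vs Hap186: 7
The largest is 11, between Hap45 and Hap282.

11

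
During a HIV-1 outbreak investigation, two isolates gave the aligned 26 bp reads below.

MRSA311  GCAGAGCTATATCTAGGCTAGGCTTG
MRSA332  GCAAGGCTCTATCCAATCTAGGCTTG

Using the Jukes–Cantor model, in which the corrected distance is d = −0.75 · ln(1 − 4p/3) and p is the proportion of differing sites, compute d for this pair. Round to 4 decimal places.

0.2758

Differing sites — 4:G/A; 5:A/G; 9:A/C; 14:T/C; 16:G/A; 17:G/T.
p = 6/26 = 0.230769.
d = −0.75 · ln(1 − (4/3)·0.230769) = −0.75 · ln(0.692308) = −0.75 · (-0.367724) = 0.2758.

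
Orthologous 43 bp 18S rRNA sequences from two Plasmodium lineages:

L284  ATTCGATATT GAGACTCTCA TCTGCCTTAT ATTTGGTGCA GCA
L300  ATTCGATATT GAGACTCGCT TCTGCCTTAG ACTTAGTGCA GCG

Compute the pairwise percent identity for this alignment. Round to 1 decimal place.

86.0%

Differing sites — 18:T/G; 20:A/T; 30:T/G; 32:T/C; 35:G/A; 43:A/G.
37 of the 43 sites match, so the percent identity is 37/43 × 100 = 86.0%.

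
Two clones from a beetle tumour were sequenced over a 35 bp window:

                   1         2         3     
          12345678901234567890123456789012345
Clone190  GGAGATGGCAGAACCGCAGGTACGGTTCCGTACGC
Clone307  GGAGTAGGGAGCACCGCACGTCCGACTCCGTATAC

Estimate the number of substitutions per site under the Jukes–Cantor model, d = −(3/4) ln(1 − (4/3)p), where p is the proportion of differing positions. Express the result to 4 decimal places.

Mismatches occur at site 5 (A→T), site 6 (T→A), site 9 (C→G), site 12 (A→C), site 19 (G→C), site 22 (A→C), site 25 (G→A), site 26 (T→C), site 33 (C→T), site 34 (G→A).
p = 10/35 = 0.285714.
d = −0.75 · ln(1 − (4/3)·0.285714) = −0.75 · ln(0.619048) = −0.75 · (-0.479572) = 0.3597.

0.3597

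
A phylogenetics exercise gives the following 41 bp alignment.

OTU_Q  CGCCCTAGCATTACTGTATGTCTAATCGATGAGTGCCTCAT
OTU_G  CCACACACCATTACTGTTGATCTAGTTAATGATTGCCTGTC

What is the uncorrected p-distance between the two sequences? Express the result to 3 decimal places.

0.366

Differing sites — 2:G/C; 3:C/A; 5:C/A; 6:T/C; 8:G/C; 18:A/T; 19:T/G; 20:G/A; 25:A/G; 27:C/T; 28:G/A; 33:G/T; 39:C/G; 40:A/T; 41:T/C.
There are 15 differences over 41 sites, so p = 15/41 = 0.366.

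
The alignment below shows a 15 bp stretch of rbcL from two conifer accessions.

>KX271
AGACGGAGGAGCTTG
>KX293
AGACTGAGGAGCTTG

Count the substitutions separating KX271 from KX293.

A single mismatch occurs at site 5 (G/T).
That gives 1 mismatch out of 15 aligned sites, so the Hamming distance is 1.

1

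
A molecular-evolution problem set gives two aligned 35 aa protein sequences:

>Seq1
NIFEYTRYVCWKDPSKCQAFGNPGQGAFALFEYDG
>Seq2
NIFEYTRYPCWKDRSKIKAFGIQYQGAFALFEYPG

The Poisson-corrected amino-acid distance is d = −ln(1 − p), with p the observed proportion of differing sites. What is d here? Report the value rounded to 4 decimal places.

Mismatches occur at site 9 (V→P), site 14 (P→R), site 17 (C→I), site 18 (Q→K), site 22 (N→I), site 23 (P→Q), site 24 (G→Y), site 34 (D→P).
p = 8/35 = 0.228571.
d = −ln(1 − 0.228571) = −ln(0.771429) = 0.2595.

0.2595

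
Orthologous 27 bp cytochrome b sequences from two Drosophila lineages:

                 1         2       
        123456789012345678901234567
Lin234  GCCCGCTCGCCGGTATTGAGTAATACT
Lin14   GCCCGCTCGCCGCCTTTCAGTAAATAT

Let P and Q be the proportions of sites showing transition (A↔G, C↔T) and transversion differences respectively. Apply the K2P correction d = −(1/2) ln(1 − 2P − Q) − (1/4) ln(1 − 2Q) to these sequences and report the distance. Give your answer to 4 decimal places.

0.3226

Mismatches occur at site 13 (G/C, transversion), site 14 (T/C, transition), site 15 (A/T, transversion), site 18 (G/C, transversion), site 24 (T/A, transversion), site 25 (A/T, transversion), site 26 (C/A, transversion).
Of the 7 differences, 1 transition and 6 transversions over 27 sites: P = 1/27 = 0.037037, Q = 6/27 = 0.222222.
d = −0.5·ln(0.703704) − 0.25·ln(0.555556) = −0.5·(-0.351397) − 0.25·(-0.587786) = 0.3226.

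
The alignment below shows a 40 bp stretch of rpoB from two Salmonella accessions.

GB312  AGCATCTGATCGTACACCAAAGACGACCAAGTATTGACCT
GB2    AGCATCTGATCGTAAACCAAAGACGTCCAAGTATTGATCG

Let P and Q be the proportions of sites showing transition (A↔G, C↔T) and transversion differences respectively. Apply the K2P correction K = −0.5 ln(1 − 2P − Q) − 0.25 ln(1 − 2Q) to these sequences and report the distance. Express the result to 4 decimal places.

The sequences differ at positions 15 (C/A, transversion), 26 (A/T, transversion), 38 (C/T, transition), 40 (T/G, transversion).
Of the 4 differences, 1 transition and 3 transversions over 40 sites: P = 1/40 = 0.025000, Q = 3/40 = 0.075000.
d = −0.5·ln(0.875000) − 0.25·ln(0.850000) = −0.5·(-0.133531) − 0.25·(-0.162519) = 0.1074.

0.1074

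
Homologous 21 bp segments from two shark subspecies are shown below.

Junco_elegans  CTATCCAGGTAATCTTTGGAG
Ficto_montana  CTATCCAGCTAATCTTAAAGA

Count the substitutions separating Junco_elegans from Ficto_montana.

Differing sites — 9:G/C; 17:T/A; 18:G/A; 19:G/A; 20:A/G; 21:G/A.
That gives 6 mismatches out of 21 aligned sites, so the Hamming distance is 6.

6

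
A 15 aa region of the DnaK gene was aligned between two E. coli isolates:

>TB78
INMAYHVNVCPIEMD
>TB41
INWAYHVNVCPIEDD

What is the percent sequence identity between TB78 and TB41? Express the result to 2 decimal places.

86.67%

The sequences differ at positions 3 (M/W), 14 (M/D).
13 of the 15 sites match, so the percent identity is 13/15 × 100 = 86.67%.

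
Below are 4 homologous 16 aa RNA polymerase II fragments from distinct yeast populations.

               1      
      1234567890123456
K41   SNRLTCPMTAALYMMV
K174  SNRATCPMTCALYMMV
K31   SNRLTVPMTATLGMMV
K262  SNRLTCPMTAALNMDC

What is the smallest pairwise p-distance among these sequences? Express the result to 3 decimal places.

Pairwise Hamming distances:
  K41 vs K174: 2
  K41 vs K31: 3
  K41 vs K262: 3
  K174 vs K31: 5
  K174 vs K262: 5
  K31 vs K262: 5
The smallest is 2 mismatches, between K41 and K174; p = 2/16 = 0.125.

0.125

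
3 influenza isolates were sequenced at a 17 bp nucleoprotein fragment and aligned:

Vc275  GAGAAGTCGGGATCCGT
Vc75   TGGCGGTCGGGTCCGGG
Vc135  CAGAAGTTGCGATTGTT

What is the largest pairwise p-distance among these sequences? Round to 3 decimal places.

Pairwise Hamming distances:
  Vc275 vs Vc75: 8
  Vc275 vs Vc135: 6
  Vc75 vs Vc135: 11
The largest is 11 mismatches, between Vc75 and Vc135; p = 11/17 = 0.647.

0.647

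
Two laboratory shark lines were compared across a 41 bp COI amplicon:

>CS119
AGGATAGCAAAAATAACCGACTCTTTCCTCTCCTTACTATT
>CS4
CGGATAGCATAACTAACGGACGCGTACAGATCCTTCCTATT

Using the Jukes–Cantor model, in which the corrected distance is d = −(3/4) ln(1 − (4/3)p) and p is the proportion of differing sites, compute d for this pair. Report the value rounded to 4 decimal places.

0.3321

Differing sites — 1:A/C; 10:A/T; 13:A/C; 18:C/G; 22:T/G; 24:T/G; 26:T/A; 28:C/A; 29:T/G; 30:C/A; 36:A/C.
p = 11/41 = 0.268293.
d = −0.75 · ln(1 − (4/3)·0.268293) = −0.75 · ln(0.642276) = −0.75 · (-0.442737) = 0.3321.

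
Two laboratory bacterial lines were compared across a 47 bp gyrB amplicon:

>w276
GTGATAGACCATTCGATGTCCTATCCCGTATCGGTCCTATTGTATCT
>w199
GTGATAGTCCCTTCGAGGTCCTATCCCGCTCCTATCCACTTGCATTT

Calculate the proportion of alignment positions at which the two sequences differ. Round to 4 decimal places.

0.2553

Mismatches occur at site 8 (A/T), site 11 (A/C), site 17 (T/G), site 29 (T/C), site 30 (A/T), site 31 (T/C), site 33 (G/T), site 34 (G/A), site 38 (T/A), site 39 (A/C), site 43 (T/C), site 46 (C/T).
There are 12 differences over 47 sites, so p = 12/47 = 0.2553.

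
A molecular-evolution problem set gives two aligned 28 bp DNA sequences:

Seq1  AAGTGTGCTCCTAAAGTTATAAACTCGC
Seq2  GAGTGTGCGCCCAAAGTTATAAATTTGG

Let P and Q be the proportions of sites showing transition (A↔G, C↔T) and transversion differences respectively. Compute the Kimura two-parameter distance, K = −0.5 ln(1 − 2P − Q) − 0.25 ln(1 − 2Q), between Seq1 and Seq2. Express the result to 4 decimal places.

Mismatches occur at site 1 (A/G, transition), site 9 (T/G, transversion), site 12 (T/C, transition), site 24 (C/T, transition), site 26 (C/T, transition), site 28 (C/G, transversion).
Of the 6 differences, 4 transitions and 2 transversions over 28 sites: P = 4/28 = 0.142857, Q = 2/28 = 0.071429.
d = −0.5·ln(0.642857) − 0.25·ln(0.857142) = −0.5·(-0.441833) − 0.25·(-0.154152) = 0.2595.

0.2595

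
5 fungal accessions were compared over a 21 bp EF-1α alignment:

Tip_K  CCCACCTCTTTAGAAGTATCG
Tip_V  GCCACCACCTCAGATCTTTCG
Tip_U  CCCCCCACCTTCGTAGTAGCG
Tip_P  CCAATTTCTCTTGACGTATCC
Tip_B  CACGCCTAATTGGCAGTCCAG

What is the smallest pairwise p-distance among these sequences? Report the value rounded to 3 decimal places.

0.286

Pairwise Hamming distances:
  Tip_K vs Tip_V: 7
  Tip_K vs Tip_U: 6
  Tip_K vs Tip_P: 7
  Tip_K vs Tip_B: 9
  Tip_V vs Tip_U: 9
  Tip_V vs Tip_P: 13
  Tip_V vs Tip_B: 14
  Tip_U vs Tip_P: 12
  Tip_U vs Tip_B: 10
  Tip_P vs Tip_B: 15
The smallest is 6 mismatches, between Tip_K and Tip_U; p = 6/21 = 0.286.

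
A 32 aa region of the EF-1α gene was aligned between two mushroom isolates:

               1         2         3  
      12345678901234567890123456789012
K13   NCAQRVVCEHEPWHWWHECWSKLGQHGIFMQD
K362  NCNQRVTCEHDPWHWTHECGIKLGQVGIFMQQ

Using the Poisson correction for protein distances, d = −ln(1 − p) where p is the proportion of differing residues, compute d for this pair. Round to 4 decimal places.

The sequences differ at positions 3 (A/N), 7 (V/T), 11 (E/D), 16 (W/T), 20 (W/G), 21 (S/I), 26 (H/V), 32 (D/Q).
p = 8/32 = 0.250000.
d = −ln(1 − 0.250000) = −ln(0.750000) = 0.2877.

0.2877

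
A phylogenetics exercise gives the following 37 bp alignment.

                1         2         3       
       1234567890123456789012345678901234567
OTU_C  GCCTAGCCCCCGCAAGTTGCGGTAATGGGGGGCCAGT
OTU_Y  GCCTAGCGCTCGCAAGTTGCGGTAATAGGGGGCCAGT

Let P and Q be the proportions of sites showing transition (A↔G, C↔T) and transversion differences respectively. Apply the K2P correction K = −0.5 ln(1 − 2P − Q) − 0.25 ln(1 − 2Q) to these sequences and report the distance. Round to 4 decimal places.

0.0865

Differing sites — 8:C/G (Tv); 10:C/T (Ti); 27:G/A (Ti).
Of the 3 differences, 2 transitions and 1 transversion over 37 sites: P = 2/37 = 0.054054, Q = 1/37 = 0.027027.
d = −0.5·ln(0.864865) − 0.25·ln(0.945946) = −0.5·(-0.145182) − 0.25·(-0.055570) = 0.0865.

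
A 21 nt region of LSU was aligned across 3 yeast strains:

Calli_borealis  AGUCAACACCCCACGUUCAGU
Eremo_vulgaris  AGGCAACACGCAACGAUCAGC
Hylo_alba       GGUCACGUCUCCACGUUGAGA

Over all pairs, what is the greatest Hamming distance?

Pairwise Hamming distances:
  Calli_borealis vs Eremo_vulgaris: 5
  Calli_borealis vs Hylo_alba: 7
  Eremo_vulgaris vs Hylo_alba: 10
The largest is 10, between Eremo_vulgaris and Hylo_alba.

10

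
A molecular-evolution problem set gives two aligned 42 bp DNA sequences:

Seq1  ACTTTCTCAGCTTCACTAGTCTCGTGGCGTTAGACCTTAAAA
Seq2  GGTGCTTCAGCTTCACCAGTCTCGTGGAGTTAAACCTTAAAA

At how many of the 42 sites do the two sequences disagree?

8

The sequences differ at positions 1 (A/G), 2 (C/G), 4 (T/G), 5 (T/C), 6 (C/T), 17 (T/C), 28 (C/A), 33 (G/A).
That gives 8 mismatches out of 42 aligned sites, so the Hamming distance is 8.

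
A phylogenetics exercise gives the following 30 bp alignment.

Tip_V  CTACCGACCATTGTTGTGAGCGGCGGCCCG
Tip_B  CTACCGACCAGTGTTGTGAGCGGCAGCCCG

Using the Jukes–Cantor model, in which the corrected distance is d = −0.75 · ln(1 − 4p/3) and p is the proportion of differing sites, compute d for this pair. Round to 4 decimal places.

The sequences differ at positions 11 (T/G), 25 (G/A).
p = 2/30 = 0.066667.
d = −0.75 · ln(1 − (4/3)·0.066667) = −0.75 · ln(0.911111) = −0.75 · (-0.093091) = 0.0698.

0.0698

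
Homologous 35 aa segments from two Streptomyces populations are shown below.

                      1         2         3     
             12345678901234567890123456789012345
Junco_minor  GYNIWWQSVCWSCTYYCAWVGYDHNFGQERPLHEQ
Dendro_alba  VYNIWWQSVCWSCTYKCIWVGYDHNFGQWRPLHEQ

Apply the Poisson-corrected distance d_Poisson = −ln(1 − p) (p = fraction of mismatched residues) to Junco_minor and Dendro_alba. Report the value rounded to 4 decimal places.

The sequences differ at positions 1 (G/V), 16 (Y/K), 18 (A/I), 29 (E/W).
p = 4/35 = 0.114286.
d = −ln(1 − 0.114286) = −ln(0.885714) = 0.1214.

0.1214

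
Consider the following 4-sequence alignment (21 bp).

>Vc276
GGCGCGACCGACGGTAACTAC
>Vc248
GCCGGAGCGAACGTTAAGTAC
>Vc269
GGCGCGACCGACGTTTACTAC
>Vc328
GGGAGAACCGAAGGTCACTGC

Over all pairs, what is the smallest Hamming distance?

2

Pairwise Hamming distances:
  Vc276 vs Vc248: 8
  Vc276 vs Vc269: 2
  Vc276 vs Vc328: 7
  Vc248 vs Vc269: 8
  Vc248 vs Vc328: 11
  Vc269 vs Vc328: 8
The smallest is 2, between Vc276 and Vc269.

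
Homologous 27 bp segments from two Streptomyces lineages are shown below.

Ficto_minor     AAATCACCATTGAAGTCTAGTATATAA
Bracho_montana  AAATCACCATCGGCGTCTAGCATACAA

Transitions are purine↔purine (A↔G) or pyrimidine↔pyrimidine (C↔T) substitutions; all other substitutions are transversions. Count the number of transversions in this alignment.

Mismatches occur at site 11 (T→C, transition), site 13 (A→G, transition), site 14 (A→C, transversion), site 21 (T→C, transition), site 25 (T→C, transition).
Of the 5 differences, 4 transitions and 1 transversion, so the answer is 1.

1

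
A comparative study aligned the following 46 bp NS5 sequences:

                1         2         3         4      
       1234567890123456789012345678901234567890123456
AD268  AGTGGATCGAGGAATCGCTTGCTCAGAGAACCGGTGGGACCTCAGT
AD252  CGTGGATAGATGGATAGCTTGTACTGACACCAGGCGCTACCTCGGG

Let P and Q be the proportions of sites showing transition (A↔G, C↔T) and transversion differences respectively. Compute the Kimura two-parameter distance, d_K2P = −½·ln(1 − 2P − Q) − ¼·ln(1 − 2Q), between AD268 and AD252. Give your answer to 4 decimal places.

0.4697

Mismatches occur at site 1 (A↔C, transversion), site 8 (C↔A, transversion), site 11 (G↔T, transversion), site 13 (A↔G, transition), site 16 (C↔A, transversion), site 22 (C↔T, transition), site 23 (T↔A, transversion), site 25 (A↔T, transversion), site 28 (G↔C, transversion), site 30 (A↔C, transversion), site 32 (C↔A, transversion), site 35 (T↔C, transition), site 37 (G↔C, transversion), site 38 (G↔T, transversion), site 44 (A↔G, transition), site 46 (T↔G, transversion).
Of the 16 differences, 4 transitions and 12 transversions over 46 sites: P = 4/46 = 0.086957, Q = 12/46 = 0.260870.
d = −0.5·ln(0.565216) − 0.25·ln(0.478260) = −0.5·(-0.570547) − 0.25·(-0.737601) = 0.4697.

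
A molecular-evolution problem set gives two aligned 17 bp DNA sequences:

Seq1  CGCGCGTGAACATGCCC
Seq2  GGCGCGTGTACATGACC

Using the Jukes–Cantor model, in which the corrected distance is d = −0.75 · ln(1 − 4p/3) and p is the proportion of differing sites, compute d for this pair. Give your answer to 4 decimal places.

0.2012

The sequences differ at positions 1 (C/G), 9 (A/T), 15 (C/A).
p = 3/17 = 0.176471.
d = −0.75 · ln(1 − (4/3)·0.176471) = −0.75 · ln(0.764705) = −0.75 · (-0.268265) = 0.2012.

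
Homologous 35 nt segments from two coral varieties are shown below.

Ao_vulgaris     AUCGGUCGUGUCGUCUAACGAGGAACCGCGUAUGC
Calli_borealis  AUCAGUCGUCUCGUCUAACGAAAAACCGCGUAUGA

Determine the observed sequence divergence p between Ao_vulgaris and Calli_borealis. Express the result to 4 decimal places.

0.1429

Differing sites — 4:G/A; 10:G/C; 22:G/A; 23:G/A; 35:C/A.
There are 5 differences over 35 sites, so p = 5/35 = 0.1429.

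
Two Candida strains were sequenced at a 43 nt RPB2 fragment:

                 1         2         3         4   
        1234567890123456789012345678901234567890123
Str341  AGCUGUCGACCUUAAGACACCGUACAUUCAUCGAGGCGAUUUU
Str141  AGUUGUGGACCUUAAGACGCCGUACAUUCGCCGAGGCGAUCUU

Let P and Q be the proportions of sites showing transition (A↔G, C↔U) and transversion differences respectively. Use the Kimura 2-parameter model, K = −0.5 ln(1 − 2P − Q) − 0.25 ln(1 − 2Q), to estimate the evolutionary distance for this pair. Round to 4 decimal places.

Mismatches occur at site 3 (C/U, transition), site 7 (C/G, transversion), site 19 (A/G, transition), site 30 (A/G, transition), site 31 (U/C, transition), site 41 (U/C, transition).
Of the 6 differences, 5 transitions and 1 transversion over 43 sites: P = 5/43 = 0.116279, Q = 1/43 = 0.023256.
d = −0.5·ln(0.744186) − 0.25·ln(0.953488) = −0.5·(-0.295464) − 0.25·(-0.047628) = 0.1596.

0.1596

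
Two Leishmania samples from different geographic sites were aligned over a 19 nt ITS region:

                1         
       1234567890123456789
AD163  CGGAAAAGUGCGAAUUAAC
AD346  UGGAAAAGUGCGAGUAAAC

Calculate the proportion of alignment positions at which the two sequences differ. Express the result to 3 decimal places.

The sequences differ at positions 1 (C/U), 14 (A/G), 16 (U/A).
There are 3 differences over 19 sites, so p = 3/19 = 0.158.

0.158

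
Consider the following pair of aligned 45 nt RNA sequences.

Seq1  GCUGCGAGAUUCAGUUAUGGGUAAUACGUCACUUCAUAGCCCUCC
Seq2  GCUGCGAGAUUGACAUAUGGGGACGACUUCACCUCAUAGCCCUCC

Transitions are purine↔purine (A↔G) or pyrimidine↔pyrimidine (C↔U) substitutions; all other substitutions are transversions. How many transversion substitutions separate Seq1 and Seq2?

7

Differing sites — 12:C/G (Tv); 14:G/C (Tv); 15:U/A (Tv); 22:U/G (Tv); 24:A/C (Tv); 25:U/G (Tv); 28:G/U (Tv); 33:U/C (Ti).
Of the 8 differences, 1 transition and 7 transversions, so the answer is 7.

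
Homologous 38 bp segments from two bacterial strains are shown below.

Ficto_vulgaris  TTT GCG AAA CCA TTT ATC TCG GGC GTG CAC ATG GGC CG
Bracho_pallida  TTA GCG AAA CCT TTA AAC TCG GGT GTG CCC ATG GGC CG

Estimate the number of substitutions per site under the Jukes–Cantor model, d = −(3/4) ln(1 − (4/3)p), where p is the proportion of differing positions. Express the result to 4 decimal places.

The sequences differ at positions 3 (T/A), 12 (A/T), 15 (T/A), 17 (T/A), 24 (C/T), 29 (A/C).
p = 6/38 = 0.157895.
d = −0.75 · ln(1 − (4/3)·0.157895) = −0.75 · ln(0.789473) = −0.75 · (-0.236390) = 0.1773.

0.1773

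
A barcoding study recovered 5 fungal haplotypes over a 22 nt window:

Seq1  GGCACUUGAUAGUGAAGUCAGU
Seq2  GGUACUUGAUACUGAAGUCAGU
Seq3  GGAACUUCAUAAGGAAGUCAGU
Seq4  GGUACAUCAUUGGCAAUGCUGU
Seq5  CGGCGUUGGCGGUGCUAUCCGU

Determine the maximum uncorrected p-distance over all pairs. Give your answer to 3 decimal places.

Pairwise Hamming distances:
  Seq1 vs Seq2: 2
  Seq1 vs Seq3: 4
  Seq1 vs Seq4: 9
  Seq1 vs Seq5: 11
  Seq2 vs Seq3: 4
  Seq2 vs Seq4: 9
  Seq2 vs Seq5: 12
  Seq3 vs Seq4: 8
  Seq3 vs Seq5: 14
  Seq4 vs Seq5: 16
The largest is 16 mismatches, between Seq4 and Seq5; p = 16/22 = 0.727.

0.727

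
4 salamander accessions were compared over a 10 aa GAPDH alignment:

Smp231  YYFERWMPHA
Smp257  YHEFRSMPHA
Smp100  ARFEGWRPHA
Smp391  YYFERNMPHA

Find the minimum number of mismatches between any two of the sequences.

1

Pairwise Hamming distances:
  Smp231 vs Smp257: 4
  Smp231 vs Smp100: 4
  Smp231 vs Smp391: 1
  Smp257 vs Smp100: 7
  Smp257 vs Smp391: 4
  Smp100 vs Smp391: 5
The smallest is 1, between Smp231 and Smp391.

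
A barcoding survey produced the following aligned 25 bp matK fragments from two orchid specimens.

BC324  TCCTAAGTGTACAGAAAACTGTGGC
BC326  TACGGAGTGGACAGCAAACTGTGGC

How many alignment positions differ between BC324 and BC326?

Differing sites — 2:C/A; 4:T/G; 5:A/G; 10:T/G; 15:A/C.
That gives 5 mismatches out of 25 aligned sites, so the Hamming distance is 5.

5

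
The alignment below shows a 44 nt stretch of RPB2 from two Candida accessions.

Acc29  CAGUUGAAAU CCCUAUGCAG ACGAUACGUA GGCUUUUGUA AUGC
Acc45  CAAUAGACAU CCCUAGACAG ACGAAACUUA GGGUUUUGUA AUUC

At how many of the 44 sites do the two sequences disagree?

9

Mismatches occur at site 3 (G/A), site 5 (U/A), site 8 (A/C), site 16 (U/G), site 17 (G/A), site 25 (U/A), site 28 (G/U), site 33 (C/G), site 43 (G/U).
That gives 9 mismatches out of 44 aligned sites, so the Hamming distance is 9.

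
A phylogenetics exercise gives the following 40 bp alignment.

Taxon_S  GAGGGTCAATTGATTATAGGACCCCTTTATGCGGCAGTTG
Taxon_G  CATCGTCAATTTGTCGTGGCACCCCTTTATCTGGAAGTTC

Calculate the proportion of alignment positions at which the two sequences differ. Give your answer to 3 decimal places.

Mismatches occur at site 1 (G↔C), site 3 (G↔T), site 4 (G↔C), site 12 (G↔T), site 13 (A↔G), site 15 (T↔C), site 16 (A↔G), site 18 (A↔G), site 20 (G↔C), site 31 (G↔C), site 32 (C↔T), site 35 (C↔A), site 40 (G↔C).
There are 13 differences over 40 sites, so p = 13/40 = 0.325.

0.325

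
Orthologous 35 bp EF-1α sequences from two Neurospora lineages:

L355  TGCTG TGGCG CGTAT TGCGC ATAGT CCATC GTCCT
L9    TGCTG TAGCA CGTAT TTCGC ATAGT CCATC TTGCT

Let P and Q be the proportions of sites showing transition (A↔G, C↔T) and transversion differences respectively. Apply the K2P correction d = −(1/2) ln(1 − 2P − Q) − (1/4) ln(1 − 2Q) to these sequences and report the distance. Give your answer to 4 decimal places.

The sequences differ at positions 7 (G/A, transition), 10 (G/A, transition), 17 (G/T, transversion), 31 (G/T, transversion), 33 (C/G, transversion).
Of the 5 differences, 2 transitions and 3 transversions over 35 sites: P = 2/35 = 0.057143, Q = 3/35 = 0.085714.
d = −0.5·ln(0.800000) − 0.25·ln(0.828572) = −0.5·(-0.223144) − 0.25·(-0.188052) = 0.1586.

0.1586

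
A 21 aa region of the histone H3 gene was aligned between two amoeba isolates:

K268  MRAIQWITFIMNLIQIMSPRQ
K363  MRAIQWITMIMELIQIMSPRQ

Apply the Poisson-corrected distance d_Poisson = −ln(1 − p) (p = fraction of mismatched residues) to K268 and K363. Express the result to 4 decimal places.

Differing sites — 9:F/M; 12:N/E.
p = 2/21 = 0.095238.
d = −ln(1 − 0.095238) = −ln(0.904762) = 0.1001.

0.1001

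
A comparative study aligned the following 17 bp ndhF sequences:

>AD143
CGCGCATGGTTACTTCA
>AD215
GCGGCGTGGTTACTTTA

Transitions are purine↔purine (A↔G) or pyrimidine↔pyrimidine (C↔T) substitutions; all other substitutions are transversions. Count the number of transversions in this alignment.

Differing sites — 1:C/G (Tv); 2:G/C (Tv); 3:C/G (Tv); 6:A/G (Ti); 16:C/T (Ti).
Of the 5 differences, 2 transitions and 3 transversions, so the answer is 3.

3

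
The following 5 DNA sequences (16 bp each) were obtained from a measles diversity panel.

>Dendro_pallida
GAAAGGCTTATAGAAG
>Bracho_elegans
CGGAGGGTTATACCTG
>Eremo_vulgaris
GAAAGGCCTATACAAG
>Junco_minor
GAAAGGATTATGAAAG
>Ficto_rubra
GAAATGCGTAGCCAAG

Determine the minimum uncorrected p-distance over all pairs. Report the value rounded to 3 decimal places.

Pairwise Hamming distances:
  Dendro_pallida vs Bracho_elegans: 7
  Dendro_pallida vs Eremo_vulgaris: 2
  Dendro_pallida vs Junco_minor: 3
  Dendro_pallida vs Ficto_rubra: 5
  Bracho_elegans vs Eremo_vulgaris: 7
  Bracho_elegans vs Junco_minor: 8
  Bracho_elegans vs Ficto_rubra: 10
  Eremo_vulgaris vs Junco_minor: 4
  Eremo_vulgaris vs Ficto_rubra: 4
  Junco_minor vs Ficto_rubra: 6
The smallest is 2 mismatches, between Dendro_pallida and Eremo_vulgaris; p = 2/16 = 0.125.

0.125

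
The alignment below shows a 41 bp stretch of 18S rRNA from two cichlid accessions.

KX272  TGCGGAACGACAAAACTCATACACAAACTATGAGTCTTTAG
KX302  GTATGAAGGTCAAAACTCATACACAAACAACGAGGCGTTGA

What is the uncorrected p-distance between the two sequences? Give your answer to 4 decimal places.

Differing sites — 1:T/G; 2:G/T; 3:C/A; 4:G/T; 8:C/G; 10:A/T; 29:T/A; 31:T/C; 35:T/G; 37:T/G; 40:A/G; 41:G/A.
There are 12 differences over 41 sites, so p = 12/41 = 0.2927.

0.2927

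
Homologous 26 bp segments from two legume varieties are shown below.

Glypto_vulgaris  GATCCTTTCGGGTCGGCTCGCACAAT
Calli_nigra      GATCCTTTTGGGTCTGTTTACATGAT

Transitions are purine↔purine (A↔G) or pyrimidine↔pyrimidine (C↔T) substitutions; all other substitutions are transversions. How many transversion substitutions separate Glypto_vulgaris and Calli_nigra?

1

Mismatches occur at site 9 (C↔T, transition), site 15 (G↔T, transversion), site 17 (C↔T, transition), site 19 (C↔T, transition), site 20 (G↔A, transition), site 23 (C↔T, transition), site 24 (A↔G, transition).
Of the 7 differences, 6 transitions and 1 transversion, so the answer is 1.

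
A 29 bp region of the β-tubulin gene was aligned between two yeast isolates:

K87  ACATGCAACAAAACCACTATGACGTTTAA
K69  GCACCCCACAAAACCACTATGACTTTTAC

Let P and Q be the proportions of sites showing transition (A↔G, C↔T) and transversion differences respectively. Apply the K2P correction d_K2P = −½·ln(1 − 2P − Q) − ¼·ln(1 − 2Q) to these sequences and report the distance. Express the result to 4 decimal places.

0.2421

Mismatches occur at site 1 (A↔G, transition), site 4 (T↔C, transition), site 5 (G↔C, transversion), site 7 (A↔C, transversion), site 24 (G↔T, transversion), site 29 (A↔C, transversion).
Of the 6 differences, 2 transitions and 4 transversions over 29 sites: P = 2/29 = 0.068966, Q = 4/29 = 0.137931.
d = −0.5·ln(0.724137) − 0.25·ln(0.724138) = −0.5·(-0.322775) − 0.25·(-0.322773) = 0.2421.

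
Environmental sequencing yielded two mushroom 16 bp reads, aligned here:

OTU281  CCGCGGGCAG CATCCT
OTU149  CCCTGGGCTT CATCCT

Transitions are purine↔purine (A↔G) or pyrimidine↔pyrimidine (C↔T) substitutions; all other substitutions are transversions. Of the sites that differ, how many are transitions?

Differing sites — 3:G/C (Tv); 4:C/T (Ti); 9:A/T (Tv); 10:G/T (Tv).
Of the 4 differences, 1 transition and 3 transversions, so the answer is 1.

1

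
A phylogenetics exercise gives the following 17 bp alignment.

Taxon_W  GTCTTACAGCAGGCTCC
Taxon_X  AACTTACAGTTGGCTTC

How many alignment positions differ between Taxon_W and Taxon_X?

The sequences differ at positions 1 (G/A), 2 (T/A), 10 (C/T), 11 (A/T), 16 (C/T).
That gives 5 mismatches out of 17 aligned sites, so the Hamming distance is 5.

5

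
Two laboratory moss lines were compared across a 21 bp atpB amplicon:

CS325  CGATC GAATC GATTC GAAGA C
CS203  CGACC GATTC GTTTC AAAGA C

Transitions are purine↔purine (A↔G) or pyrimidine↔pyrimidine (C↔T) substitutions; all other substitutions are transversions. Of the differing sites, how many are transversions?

2

Mismatches occur at site 4 (T→C, transition), site 8 (A→T, transversion), site 12 (A→T, transversion), site 16 (G→A, transition).
Of the 4 differences, 2 transitions and 2 transversions, so the answer is 2.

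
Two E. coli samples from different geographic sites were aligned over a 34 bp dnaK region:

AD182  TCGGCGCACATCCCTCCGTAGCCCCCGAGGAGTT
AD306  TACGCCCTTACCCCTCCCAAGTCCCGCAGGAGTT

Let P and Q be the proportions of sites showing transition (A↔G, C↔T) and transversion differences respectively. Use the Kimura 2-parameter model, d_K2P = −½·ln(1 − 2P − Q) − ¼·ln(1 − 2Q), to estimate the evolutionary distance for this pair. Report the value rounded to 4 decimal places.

Mismatches occur at site 2 (C→A, transversion), site 3 (G→C, transversion), site 6 (G→C, transversion), site 8 (A→T, transversion), site 9 (C→T, transition), site 11 (T→C, transition), site 18 (G→C, transversion), site 19 (T→A, transversion), site 22 (C→T, transition), site 26 (C→G, transversion), site 27 (G→C, transversion).
Of the 11 differences, 3 transitions and 8 transversions over 34 sites: P = 3/34 = 0.088235, Q = 8/34 = 0.235294.
d = −0.5·ln(0.588236) − 0.25·ln(0.529412) = −0.5·(-0.530627) − 0.25·(-0.635988) = 0.4243.

0.4243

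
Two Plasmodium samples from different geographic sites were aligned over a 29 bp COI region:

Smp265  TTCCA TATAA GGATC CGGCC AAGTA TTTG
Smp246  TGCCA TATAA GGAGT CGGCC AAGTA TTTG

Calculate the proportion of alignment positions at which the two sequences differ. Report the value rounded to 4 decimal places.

0.1034

The sequences differ at positions 2 (T/G), 14 (T/G), 15 (C/T).
There are 3 differences over 29 sites, so p = 3/29 = 0.1034.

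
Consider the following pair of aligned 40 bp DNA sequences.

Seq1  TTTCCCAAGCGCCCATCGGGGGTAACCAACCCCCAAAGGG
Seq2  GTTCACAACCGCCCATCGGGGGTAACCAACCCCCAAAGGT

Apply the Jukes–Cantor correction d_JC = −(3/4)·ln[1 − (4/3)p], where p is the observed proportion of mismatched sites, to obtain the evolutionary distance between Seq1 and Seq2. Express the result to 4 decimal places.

The sequences differ at positions 1 (T/G), 5 (C/A), 9 (G/C), 40 (G/T).
p = 4/40 = 0.100000.
d = −0.75 · ln(1 − (4/3)·0.100000) = −0.75 · ln(0.866667) = −0.75 · (-0.143100) = 0.1073.

0.1073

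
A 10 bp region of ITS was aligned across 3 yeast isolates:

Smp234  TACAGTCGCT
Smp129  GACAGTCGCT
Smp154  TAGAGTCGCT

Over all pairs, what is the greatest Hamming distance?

Pairwise Hamming distances:
  Smp234 vs Smp129: 1
  Smp234 vs Smp154: 1
  Smp129 vs Smp154: 2
The largest is 2, between Smp129 and Smp154.

2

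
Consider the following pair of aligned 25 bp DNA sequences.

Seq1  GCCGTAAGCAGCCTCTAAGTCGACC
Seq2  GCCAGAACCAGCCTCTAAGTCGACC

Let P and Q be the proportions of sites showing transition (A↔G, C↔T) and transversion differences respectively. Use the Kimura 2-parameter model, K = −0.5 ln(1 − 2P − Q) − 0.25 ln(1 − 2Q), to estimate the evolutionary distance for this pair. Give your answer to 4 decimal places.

0.1308

Differing sites — 4:G/A (Ti); 5:T/G (Tv); 8:G/C (Tv).
Of the 3 differences, 1 transition and 2 transversions over 25 sites: P = 1/25 = 0.040000, Q = 2/25 = 0.080000.
d = −0.5·ln(0.840000) − 0.25·ln(0.840000) = −0.5·(-0.174353) − 0.25·(-0.174353) = 0.1308.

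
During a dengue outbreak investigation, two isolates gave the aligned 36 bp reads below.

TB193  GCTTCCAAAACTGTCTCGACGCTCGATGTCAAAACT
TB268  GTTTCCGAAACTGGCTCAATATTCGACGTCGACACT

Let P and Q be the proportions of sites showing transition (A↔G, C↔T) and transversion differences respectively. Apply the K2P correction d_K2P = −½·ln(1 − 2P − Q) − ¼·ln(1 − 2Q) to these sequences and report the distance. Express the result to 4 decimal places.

0.3760

Mismatches occur at site 2 (C→T, transition), site 7 (A→G, transition), site 14 (T→G, transversion), site 18 (G→A, transition), site 20 (C→T, transition), site 21 (G→A, transition), site 22 (C→T, transition), site 27 (T→C, transition), site 31 (A→G, transition), site 33 (A→C, transversion).
Of the 10 differences, 8 transitions and 2 transversions over 36 sites: P = 8/36 = 0.222222, Q = 2/36 = 0.055556.
d = −0.5·ln(0.500000) − 0.25·ln(0.888888) = −0.5·(-0.693147) − 0.25·(-0.117784) = 0.3760.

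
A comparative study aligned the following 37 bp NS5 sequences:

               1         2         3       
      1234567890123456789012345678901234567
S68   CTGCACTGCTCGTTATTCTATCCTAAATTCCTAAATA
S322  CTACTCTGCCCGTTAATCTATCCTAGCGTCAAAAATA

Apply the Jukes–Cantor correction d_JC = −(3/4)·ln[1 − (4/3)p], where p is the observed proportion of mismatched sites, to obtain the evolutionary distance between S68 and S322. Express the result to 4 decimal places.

0.2940

Mismatches occur at site 3 (G→A), site 5 (A→T), site 10 (T→C), site 16 (T→A), site 26 (A→G), site 27 (A→C), site 28 (T→G), site 31 (C→A), site 32 (T→A).
p = 9/37 = 0.243243.
d = −0.75 · ln(1 − (4/3)·0.243243) = −0.75 · ln(0.675676) = −0.75 · (-0.392042) = 0.2940.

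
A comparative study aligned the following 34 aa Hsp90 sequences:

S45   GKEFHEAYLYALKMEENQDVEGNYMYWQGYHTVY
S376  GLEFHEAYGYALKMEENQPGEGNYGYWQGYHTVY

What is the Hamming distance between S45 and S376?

5

Differing sites — 2:K/L; 9:L/G; 19:D/P; 20:V/G; 25:M/G.
That gives 5 mismatches out of 34 aligned sites, so the Hamming distance is 5.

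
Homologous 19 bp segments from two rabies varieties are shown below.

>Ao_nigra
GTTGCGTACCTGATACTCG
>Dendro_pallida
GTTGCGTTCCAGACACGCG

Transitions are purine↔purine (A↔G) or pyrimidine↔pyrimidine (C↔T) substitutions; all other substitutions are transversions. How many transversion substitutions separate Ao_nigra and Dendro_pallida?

3

The sequences differ at positions 8 (A/T, transversion), 11 (T/A, transversion), 14 (T/C, transition), 17 (T/G, transversion).
Of the 4 differences, 1 transition and 3 transversions, so the answer is 3.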